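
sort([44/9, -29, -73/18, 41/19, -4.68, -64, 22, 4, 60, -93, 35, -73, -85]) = [-93, -85, -73, -64, -29, -4.68, -73/18, 41/19, 4, 44/9, 22, 35, 60]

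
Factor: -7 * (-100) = 2^2 * 5^2 * 7^1 = 700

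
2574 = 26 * 99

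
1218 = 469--749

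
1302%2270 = 1302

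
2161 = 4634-2473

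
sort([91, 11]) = [11, 91]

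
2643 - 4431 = -1788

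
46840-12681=34159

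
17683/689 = 25 + 458/689 ≈ 25.66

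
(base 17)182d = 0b1110001101000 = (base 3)100222100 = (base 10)7272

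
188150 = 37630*5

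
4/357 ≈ 0.0112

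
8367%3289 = 1789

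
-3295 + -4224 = -7519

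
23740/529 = 44 + 464/529 ≈ 44.88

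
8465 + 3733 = 12198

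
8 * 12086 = 96688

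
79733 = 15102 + 64631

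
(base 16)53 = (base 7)146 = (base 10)83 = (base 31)2l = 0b1010011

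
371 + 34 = 405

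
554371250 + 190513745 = 744884995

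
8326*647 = 5386922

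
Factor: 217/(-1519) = -1*7^(-1) = -1/7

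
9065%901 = 55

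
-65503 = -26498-39005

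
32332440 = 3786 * 8540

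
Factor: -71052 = -1*2^2*3^1*31^1*191^1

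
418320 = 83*5040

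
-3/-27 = 1/9 ≈ 0.111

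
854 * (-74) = -63196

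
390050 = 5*78010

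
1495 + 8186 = 9681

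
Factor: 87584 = 2^5 * 7^1 * 17^1 * 23^1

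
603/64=9 + 27/64 ≈ 9.42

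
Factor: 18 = 2^1*3^2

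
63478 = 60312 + 3166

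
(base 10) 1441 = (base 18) 481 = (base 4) 112201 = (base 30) 1i1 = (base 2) 10110100001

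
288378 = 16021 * 18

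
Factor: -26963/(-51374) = 2^(-1) * 17^(-1) * 59^1 * 457^1 * 1511^(-1)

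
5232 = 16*327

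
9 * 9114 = 82026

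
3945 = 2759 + 1186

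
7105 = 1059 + 6046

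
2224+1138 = 3362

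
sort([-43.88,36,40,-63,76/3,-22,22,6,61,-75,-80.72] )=[-80.72,-75,-63,-43.88,-22,6,22,76/3,36,40,61] 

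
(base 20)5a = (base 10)110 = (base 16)6e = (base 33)3b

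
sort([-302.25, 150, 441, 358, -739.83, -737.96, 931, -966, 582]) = [-966, -739.83, -737.96, -302.25, 150, 358, 441, 582, 931]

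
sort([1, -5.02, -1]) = [-5.02, -1, 1]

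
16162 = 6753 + 9409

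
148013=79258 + 68755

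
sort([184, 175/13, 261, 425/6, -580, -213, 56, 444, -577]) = [-580, -577, -213, 175/13, 56, 425/6, 184, 261, 444]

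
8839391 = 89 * 99319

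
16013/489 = 32 + 365/489 ≈ 32.75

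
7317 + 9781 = 17098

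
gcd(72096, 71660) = 4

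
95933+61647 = 157580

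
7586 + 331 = 7917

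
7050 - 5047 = 2003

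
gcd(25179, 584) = 1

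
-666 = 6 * (-111)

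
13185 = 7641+5544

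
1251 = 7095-5844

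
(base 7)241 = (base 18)71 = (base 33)3s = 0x7f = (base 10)127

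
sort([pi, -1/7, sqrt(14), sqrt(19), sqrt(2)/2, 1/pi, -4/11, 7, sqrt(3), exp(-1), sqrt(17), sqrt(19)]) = [-4/11, -1/7, 1/pi, exp(-1), sqrt(2)/2, sqrt(3), pi, sqrt(14), sqrt(17), sqrt(19), sqrt(19), 7]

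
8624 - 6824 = 1800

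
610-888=-278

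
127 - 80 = 47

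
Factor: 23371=23371^1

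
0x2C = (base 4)230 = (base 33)1B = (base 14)32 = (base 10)44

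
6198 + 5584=11782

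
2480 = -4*(-620)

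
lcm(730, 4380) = 4380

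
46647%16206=14235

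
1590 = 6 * 265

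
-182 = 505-687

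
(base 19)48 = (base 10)84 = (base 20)44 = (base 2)1010100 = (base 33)2i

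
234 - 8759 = -8525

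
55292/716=13823/179 ≈ 77.22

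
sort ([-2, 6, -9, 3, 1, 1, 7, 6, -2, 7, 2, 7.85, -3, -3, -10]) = [-10, -9, -3, -3, -2, -2, 1, 1, 2, 3, 6, 6, 7, 7, 7.85]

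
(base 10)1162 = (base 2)10010001010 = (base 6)5214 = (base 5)14122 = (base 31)16f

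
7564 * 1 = 7564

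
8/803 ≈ 0.00996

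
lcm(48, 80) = 240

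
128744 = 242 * 532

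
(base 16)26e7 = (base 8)23347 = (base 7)41015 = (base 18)1cd5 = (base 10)9959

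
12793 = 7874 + 4919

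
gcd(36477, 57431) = 1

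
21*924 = 19404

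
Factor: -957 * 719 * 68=-1 * 2^2 * 3^1 * 11^1 * 17^1 * 29^1 * 719^1=-46789644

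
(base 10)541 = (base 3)202001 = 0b1000011101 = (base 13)328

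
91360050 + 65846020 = 157206070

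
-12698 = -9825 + -2873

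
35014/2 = 17507 = 17507.00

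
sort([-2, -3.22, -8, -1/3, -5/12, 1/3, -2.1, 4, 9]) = [-8, -3.22, -2.1, -2, -5/12, -1/3, 1/3, 4, 9]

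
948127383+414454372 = 1362581755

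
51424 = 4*12856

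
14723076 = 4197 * 3508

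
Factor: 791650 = 2^1*5^2*71^1*223^1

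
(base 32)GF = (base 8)1017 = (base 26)K7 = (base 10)527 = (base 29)I5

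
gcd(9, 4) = 1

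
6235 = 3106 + 3129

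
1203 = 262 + 941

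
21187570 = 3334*6355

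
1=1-0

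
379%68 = 39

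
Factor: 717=3^1*239^1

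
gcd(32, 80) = 16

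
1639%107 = 34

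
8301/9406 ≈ 0.883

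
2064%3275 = 2064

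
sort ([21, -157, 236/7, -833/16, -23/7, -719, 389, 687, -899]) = [-899, -719, -157, -833/16, -23/7, 21, 236/7, 389, 687]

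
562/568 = 281/284 ≈ 0.989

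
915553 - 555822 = 359731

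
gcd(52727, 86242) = 1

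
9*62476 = 562284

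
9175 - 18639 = -9464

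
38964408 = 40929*952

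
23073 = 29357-6284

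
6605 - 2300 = 4305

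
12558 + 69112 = 81670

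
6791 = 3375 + 3416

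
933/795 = 311/265 ≈ 1.17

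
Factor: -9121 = -1 * 7^1 * 1303^1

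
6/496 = 3/248 ≈ 0.0121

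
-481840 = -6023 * 80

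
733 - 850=-117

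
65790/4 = 32895/2 = 16447.50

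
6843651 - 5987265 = 856386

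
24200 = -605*(-40)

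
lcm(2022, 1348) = 4044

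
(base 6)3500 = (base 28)11g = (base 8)1474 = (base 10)828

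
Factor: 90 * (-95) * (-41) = 2^1 * 3^2 * 5^2 * 19^1 * 41^1 = 350550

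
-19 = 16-35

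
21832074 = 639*34166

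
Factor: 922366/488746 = 31^(-1) * 7883^(-1) * 461183^1 = 461183/244373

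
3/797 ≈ 0.00376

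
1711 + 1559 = 3270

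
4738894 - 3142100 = 1596794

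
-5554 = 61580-67134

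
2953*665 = 1963745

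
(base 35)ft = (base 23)112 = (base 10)554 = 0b1000101010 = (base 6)2322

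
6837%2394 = 2049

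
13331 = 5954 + 7377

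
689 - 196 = 493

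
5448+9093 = 14541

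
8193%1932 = 465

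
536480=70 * 7664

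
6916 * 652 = 4509232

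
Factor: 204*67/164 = 3^1*17^1*41^(-1)*67^1 = 3417/41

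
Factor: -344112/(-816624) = 3^(-1)*53^(-1)*67^1 = 67/159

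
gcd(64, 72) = 8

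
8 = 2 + 6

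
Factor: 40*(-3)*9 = -1*2^3*3^3*5^1 = -1080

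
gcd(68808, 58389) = 3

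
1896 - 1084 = 812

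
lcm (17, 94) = 1598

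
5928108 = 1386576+4541532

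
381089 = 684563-303474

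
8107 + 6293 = 14400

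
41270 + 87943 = 129213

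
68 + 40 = 108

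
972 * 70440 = 68467680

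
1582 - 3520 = -1938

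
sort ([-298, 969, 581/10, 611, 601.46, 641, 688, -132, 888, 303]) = [-298, -132, 581/10, 303, 601.46, 611, 641, 688, 888, 969]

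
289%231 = 58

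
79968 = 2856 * 28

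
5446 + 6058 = 11504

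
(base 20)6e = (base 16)86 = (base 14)98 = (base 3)11222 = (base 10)134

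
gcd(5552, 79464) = 8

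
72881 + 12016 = 84897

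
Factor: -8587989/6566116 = -1*2^(-2)*3^2*307^(-1)*5347^(-1)*954221^1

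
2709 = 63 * 43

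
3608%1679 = 250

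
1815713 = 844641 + 971072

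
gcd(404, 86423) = 1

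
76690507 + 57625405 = 134315912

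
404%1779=404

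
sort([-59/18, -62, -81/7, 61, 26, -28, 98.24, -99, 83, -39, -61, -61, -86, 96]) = [-99, -86, -62, -61, -61, -39, -28, -81/7, -59/18, 26, 61, 83, 96, 98.24]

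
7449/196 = 38+1/196 ≈ 38.01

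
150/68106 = 25/11351≈0.00220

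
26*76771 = 1996046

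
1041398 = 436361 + 605037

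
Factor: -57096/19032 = -1 * 3^1 = -3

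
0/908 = 0 = 0.00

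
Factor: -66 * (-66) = 2^2 * 3^2 * 11^2 = 4356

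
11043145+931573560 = 942616705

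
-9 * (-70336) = 633024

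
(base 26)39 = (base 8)127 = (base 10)87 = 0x57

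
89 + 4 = 93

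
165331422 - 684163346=-518831924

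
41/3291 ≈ 0.0125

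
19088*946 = 18057248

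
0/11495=0=0.00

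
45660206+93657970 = 139318176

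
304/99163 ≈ 0.00307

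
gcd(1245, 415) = 415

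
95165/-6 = -15860-5/6 ≈ -15860.83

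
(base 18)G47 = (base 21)BJD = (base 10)5263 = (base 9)7187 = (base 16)148F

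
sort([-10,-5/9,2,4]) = [-10,-5/9,2,4]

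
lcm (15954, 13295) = 79770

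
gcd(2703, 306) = 51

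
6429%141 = 84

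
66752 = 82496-15744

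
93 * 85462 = 7947966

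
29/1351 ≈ 0.0215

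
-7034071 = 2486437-9520508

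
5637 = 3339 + 2298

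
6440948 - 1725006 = 4715942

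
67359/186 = 22453/62 ≈ 362.15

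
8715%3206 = 2303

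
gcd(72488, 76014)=82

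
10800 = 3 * 3600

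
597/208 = 2+181/208 ≈ 2.87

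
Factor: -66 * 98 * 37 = -1 * 2^2 * 3^1 * 7^2 * 11^1 * 37^1 = -239316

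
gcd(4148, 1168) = 4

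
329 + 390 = 719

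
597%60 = 57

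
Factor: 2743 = 13^1*211^1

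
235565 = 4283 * 55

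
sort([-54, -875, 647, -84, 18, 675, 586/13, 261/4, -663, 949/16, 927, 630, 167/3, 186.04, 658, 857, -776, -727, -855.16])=[-875, -855.16, -776, -727, -663, -84, -54, 18, 586/13, 167/3, 949/16, 261/4, 186.04, 630, 647, 658, 675, 857, 927]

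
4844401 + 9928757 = 14773158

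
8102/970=8 + 171/485 ≈ 8.35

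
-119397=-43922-75475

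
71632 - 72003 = -371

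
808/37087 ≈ 0.0218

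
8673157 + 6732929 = 15406086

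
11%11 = 0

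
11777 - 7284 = 4493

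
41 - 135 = -94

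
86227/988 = 87+271/988 ≈ 87.27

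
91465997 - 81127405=10338592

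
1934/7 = 276 + 2/7 ≈ 276.29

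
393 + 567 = 960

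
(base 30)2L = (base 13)63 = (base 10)81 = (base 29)2N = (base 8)121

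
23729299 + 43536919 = 67266218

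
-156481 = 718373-874854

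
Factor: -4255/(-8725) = 5^(-1) * 23^1 * 37^1 * 349^(-1) = 851/1745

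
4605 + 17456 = 22061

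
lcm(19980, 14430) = 259740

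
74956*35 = 2623460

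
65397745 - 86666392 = -21268647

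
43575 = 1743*25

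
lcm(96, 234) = 3744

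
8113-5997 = 2116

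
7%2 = 1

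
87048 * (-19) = -1653912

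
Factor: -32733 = -1*3^2*3637^1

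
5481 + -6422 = -941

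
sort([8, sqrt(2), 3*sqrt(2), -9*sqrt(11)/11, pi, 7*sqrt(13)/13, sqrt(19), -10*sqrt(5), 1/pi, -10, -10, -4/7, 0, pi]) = [-10*sqrt(5), -10, -10, -9*sqrt(11)/11, -4/7, 0, 1/pi, sqrt(2), 7*sqrt(13)/13, pi, pi, 3*sqrt(2), sqrt(19), 8]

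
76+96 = 172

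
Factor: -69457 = -1 * 69457^1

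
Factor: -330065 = -1*5^1*251^1*263^1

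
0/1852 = 0 = 0.00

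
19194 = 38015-18821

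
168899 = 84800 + 84099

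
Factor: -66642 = -1*2^1*3^1*29^1*383^1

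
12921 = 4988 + 7933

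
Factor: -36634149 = -1*3^2*1571^1*2591^1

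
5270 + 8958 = 14228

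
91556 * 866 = 79287496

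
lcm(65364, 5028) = 65364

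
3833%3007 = 826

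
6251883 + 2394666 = 8646549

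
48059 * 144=6920496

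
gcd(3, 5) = 1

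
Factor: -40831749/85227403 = -1*3^3*7^3*47^(-1)*859^(-1)*2111^(-1)*4409^1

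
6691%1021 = 565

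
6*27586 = 165516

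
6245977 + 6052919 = 12298896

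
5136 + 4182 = 9318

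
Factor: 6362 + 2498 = 2^2*5^1*443^1 = 8860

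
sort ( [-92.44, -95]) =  [-95, -92.44]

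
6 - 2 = 4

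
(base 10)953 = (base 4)32321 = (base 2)1110111001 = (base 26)1ah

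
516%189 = 138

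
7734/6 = 1289 = 1289.00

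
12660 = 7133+5527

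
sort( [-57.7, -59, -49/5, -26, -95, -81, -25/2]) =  [-95, -81, -59, -57.7, -26, -25/2, -49/5]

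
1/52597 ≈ 0.0000190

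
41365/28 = 1477 + 9/28 ≈ 1477.32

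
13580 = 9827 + 3753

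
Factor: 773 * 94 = 2^1 * 47^1 * 773^1 = 72662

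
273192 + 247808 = 521000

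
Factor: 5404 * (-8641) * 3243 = -1 * 2^2 * 3^1 * 7^1 * 23^1 * 47^1 * 193^1 * 8641^1 = -151435011252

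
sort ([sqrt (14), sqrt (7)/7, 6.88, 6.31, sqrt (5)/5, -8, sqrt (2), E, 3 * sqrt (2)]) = [-8, sqrt (7)/7, sqrt (5)/5, sqrt (2), E, sqrt (14), 3 * sqrt (2), 6.31, 6.88]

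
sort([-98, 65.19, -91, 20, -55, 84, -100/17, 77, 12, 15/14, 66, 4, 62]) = [-98, -91, -55, -100/17, 15/14, 4, 12, 20, 62, 65.19, 66, 77, 84]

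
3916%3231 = 685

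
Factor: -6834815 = -1*5^1*13^1*71^1*1481^1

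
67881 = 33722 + 34159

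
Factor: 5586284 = 2^2*11^1*126961^1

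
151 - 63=88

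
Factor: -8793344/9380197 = -1*2^8*7^2*31^(-1)*701^1*302587^(-1)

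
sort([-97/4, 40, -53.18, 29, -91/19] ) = [-53.18, -97/4, -91/19, 29, 40] 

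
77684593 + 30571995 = 108256588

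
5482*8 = 43856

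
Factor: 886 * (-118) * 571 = -1 * 2^2 * 59^1 * 443^1 * 571^1 = -59696908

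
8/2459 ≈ 0.00325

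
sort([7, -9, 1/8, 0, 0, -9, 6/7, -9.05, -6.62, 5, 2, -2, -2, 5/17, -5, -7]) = [-9.05, -9, -9, -7, -6.62, -5, -2, -2, 0, 0, 1/8, 5/17, 6/7, 2, 5, 7]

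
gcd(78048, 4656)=48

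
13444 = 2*6722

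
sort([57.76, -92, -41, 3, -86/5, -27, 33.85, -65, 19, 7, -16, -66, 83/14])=[-92, -66, -65, -41, -27, -86/5, -16, 3, 83/14, 7, 19, 33.85, 57.76]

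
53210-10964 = 42246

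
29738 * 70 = 2081660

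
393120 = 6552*60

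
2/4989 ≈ 0.000401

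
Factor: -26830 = -1 * 2^1 * 5^1 * 2683^1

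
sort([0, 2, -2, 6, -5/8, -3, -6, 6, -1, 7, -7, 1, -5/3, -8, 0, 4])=[-8, -7, -6, -3, -2, -5/3, -1, -5/8, 0, 0, 1, 2, 4, 6, 6, 7]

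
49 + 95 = 144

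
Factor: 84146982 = 2^1*3^1*1019^1*13763^1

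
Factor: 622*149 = 2^1*149^1*311^1 = 92678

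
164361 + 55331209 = 55495570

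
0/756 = 0 = 0.00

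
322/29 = 11 + 3/29 ≈ 11.10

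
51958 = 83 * 626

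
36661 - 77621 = -40960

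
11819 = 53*223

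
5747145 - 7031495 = -1284350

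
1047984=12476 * 84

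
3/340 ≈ 0.00882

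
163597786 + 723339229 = 886937015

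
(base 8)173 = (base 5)443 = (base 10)123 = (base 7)234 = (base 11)102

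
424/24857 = 8/469≈0.0171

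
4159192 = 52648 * 79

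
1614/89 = 18 + 12/89≈18.13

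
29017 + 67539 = 96556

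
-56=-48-8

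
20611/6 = 3435 + 1/6 ≈ 3435.17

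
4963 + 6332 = 11295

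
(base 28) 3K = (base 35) 2Y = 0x68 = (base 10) 104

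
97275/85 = 1144 + 7/17 ≈ 1144.41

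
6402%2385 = 1632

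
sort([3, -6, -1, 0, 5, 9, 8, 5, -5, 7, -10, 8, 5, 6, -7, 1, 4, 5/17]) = [-10, -7, -6, -5, -1, 0, 5/17, 1, 3, 4, 5, 5, 5, 6, 7, 8, 8, 9]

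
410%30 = 20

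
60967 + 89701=150668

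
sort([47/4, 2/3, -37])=[-37, 2/3, 47/4]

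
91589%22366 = 2125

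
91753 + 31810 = 123563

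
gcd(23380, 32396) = 28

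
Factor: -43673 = -1*7^1*17^1*367^1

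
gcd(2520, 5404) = 28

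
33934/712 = 47 + 235/356 ≈ 47.66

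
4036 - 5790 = -1754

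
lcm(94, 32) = 1504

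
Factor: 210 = 2^1*3^1*5^1*7^1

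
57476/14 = 28738/7 ≈ 4105.43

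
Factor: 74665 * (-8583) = -1 * 3^1 * 5^1 * 109^1 * 137^1 * 2861^1 = -640849695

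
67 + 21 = 88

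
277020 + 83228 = 360248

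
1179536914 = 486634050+692902864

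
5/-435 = -1/87≈-0.0115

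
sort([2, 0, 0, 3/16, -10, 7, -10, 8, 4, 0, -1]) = [-10, -10, -1, 0, 0, 0, 3/16, 2, 4, 7, 8]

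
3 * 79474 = 238422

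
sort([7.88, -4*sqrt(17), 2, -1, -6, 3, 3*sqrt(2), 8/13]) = [-4*sqrt(17), -6, -1, 8/13, 2, 3, 3*sqrt(2), 7.88]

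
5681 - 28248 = -22567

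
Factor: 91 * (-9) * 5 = -1 * 3^2 * 5^1 * 7^1 * 13^1 = -4095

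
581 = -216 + 797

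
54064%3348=496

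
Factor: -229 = -1*229^1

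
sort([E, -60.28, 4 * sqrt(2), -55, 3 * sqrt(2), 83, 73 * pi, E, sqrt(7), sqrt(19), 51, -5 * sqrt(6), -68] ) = [-68, -60.28, -55, -5 * sqrt(6), sqrt(7), E, E, 3 * sqrt(2), sqrt(19), 4 * sqrt(2), 51, 83, 73 * pi] 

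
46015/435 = 105 + 68/87 ≈ 105.78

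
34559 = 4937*7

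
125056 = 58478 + 66578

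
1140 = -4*(-285)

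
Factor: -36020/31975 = -1*2^2*5^(-1)*1279^(-1)*1801^1 = -7204/6395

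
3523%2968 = 555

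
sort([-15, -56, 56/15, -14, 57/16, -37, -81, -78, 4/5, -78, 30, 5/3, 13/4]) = [-81, -78, -78, -56, -37, -15, -14, 4/5, 5/3, 13/4, 57/16, 56/15, 30]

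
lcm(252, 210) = 1260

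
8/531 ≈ 0.0151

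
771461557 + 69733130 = 841194687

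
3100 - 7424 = -4324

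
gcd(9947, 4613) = 7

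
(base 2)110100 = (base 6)124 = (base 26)20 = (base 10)52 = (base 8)64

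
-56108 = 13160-69268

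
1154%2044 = 1154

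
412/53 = 7 + 41/53 ≈ 7.77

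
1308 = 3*436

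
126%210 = 126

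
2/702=1/351 ≈ 0.00285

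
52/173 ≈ 0.301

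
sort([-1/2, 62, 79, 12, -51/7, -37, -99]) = [-99, -37, -51/7, -1/2, 12, 62, 79]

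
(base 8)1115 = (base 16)24d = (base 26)mh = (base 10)589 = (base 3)210211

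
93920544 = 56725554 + 37194990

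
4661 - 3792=869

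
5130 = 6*855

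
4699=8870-4171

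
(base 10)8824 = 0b10001001111000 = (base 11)66a2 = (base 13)402a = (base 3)110002211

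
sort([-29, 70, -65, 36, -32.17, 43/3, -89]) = [-89, -65, -32.17, -29, 43/3, 36, 70]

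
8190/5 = 1638 = 1638.00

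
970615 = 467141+503474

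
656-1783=-1127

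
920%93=83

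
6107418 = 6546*933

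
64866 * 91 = 5902806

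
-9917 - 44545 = -54462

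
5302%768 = 694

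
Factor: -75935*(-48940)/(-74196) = -1*3^(-4)*5^2*229^(-1)*2447^1*15187^1 = -929064725/18549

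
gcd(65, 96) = 1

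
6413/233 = 27+122/233 ≈ 27.52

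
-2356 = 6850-9206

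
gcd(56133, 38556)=567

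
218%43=3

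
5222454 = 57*91622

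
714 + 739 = 1453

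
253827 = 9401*27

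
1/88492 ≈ 0.0000113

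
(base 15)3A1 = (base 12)58A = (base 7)2260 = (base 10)826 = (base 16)33A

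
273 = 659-386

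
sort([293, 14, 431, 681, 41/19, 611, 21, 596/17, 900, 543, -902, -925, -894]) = [-925, -902, -894, 41/19, 14, 21, 596/17, 293, 431, 543, 611, 681, 900]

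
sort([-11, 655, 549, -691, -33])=[-691, -33, -11, 549, 655]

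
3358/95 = 35 + 33/95 ≈ 35.35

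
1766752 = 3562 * 496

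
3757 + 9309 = 13066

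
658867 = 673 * 979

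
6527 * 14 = 91378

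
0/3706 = 0 = 0.00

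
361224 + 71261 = 432485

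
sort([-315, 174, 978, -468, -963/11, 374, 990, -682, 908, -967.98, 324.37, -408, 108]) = [-967.98, -682, -468, -408, -315, -963/11, 108, 174, 324.37, 374, 908, 978, 990]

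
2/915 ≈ 0.00219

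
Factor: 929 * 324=2^2 * 3^4 * 929^1=300996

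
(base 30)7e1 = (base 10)6721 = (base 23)cg5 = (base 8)15101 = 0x1a41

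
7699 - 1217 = 6482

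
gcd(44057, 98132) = 1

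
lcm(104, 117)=936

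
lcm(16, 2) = 16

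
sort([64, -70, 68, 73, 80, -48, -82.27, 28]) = [-82.27, -70, -48, 28, 64, 68, 73, 80]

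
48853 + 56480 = 105333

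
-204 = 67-271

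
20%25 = 20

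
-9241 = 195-9436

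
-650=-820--170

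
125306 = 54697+70609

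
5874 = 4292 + 1582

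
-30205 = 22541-52746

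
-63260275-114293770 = -177554045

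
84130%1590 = 1450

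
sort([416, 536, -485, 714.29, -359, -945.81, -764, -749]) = [-945.81, -764, -749, -485, -359, 416, 536, 714.29]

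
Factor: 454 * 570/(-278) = -1 * 2^1 * 3^1 * 5^1 * 19^1 * 139^(-1) * 227^1 = -129390/139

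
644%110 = 94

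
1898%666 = 566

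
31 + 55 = 86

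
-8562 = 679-9241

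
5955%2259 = 1437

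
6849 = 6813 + 36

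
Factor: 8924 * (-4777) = -1 * 2^2 * 17^1 * 23^1 * 97^1 * 281^1 = -42629948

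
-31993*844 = -27002092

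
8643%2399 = 1446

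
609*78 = 47502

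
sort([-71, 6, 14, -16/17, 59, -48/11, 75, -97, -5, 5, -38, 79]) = [-97, -71, -38, -5, -48/11, -16/17, 5, 6, 14, 59, 75, 79]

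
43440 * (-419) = -18201360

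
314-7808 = -7494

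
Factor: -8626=-1 * 2^1 * 19^1 * 227^1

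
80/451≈0.177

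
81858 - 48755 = 33103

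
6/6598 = 3/3299 ≈ 0.000909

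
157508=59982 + 97526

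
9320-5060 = 4260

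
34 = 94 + -60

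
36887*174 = 6418338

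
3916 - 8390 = -4474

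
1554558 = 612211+942347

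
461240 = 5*92248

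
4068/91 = 44 + 64/91 ≈ 44.70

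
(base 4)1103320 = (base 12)3134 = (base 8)12370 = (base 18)ga4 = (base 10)5368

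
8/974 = 4/487≈0.00821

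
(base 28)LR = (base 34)I3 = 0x267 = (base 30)KF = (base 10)615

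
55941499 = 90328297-34386798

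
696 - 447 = 249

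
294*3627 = 1066338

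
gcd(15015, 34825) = 35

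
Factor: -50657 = -1*179^1*283^1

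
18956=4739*4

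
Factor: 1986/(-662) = -1 * 3^1 = -3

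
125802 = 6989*18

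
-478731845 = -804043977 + 325312132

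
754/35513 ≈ 0.0212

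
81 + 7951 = 8032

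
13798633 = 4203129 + 9595504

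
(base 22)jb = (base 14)229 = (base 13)270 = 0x1ad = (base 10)429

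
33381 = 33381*1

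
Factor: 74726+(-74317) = 409^1 = 409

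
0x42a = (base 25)1hg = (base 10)1066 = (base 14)562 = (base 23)208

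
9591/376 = 25 + 191/376 ≈ 25.51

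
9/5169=3/1723 ≈ 0.00174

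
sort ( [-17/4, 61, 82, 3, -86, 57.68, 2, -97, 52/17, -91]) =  [-97, -91, -86, -17/4, 2, 3, 52/17, 57.68, 61, 82]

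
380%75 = 5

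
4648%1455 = 283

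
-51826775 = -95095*545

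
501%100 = 1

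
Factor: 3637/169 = 13^(-2) * 3637^1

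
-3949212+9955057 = 6005845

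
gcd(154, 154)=154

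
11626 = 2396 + 9230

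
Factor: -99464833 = -1 * 13^1 * 31^1 * 246811^1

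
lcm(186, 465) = 930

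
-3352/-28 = 838/7 ≈ 119.71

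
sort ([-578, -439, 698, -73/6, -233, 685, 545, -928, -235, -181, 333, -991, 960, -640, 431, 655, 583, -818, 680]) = [-991, -928, -818, -640, -578, -439, -235, -233, -181, -73/6, 333, 431, 545, 583, 655, 680, 685, 698, 960]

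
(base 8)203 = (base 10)131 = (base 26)51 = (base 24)5b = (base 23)5g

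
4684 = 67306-62622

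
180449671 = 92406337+88043334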